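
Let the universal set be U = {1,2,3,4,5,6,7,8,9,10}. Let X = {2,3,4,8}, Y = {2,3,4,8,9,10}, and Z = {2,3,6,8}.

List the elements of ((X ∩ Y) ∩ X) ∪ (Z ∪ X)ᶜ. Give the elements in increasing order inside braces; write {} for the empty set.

{1,2,3,4,5,7,8,9,10}

X ∩ Y = {2,3,4,8}
(X ∩ Y) ∩ X = {2,3,4,8}
Z ∪ X = {2,3,4,6,8}
(Z ∪ X)ᶜ = {1,5,7,9,10}
((X ∩ Y) ∩ X) ∪ (Z ∪ X)ᶜ = {1,2,3,4,5,7,8,9,10}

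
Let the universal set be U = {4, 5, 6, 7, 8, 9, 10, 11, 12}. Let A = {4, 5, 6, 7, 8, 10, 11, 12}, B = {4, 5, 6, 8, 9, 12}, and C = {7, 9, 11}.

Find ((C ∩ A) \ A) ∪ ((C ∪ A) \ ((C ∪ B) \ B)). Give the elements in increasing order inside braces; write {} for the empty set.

{4, 5, 6, 8, 9, 10, 12}

C ∩ A = {7, 11}
(C ∩ A) \ A = {}
C ∪ A = {4, 5, 6, 7, 8, 9, 10, 11, 12}
C ∪ B = {4, 5, 6, 7, 8, 9, 11, 12}
(C ∪ B) \ B = {7, 11}
(C ∪ A) \ ((C ∪ B) \ B) = {4, 5, 6, 8, 9, 10, 12}
((C ∩ A) \ A) ∪ ((C ∪ A) \ ((C ∪ B) \ B)) = {4, 5, 6, 8, 9, 10, 12}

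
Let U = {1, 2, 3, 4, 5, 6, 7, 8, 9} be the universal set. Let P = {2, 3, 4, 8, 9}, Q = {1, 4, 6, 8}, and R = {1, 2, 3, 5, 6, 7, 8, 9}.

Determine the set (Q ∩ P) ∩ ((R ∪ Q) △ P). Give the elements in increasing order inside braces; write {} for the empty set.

{}

Q ∩ P = {4, 8}
R ∪ Q = {1, 2, 3, 4, 5, 6, 7, 8, 9}
(R ∪ Q) △ P = {1, 5, 6, 7}
(Q ∩ P) ∩ ((R ∪ Q) △ P) = {}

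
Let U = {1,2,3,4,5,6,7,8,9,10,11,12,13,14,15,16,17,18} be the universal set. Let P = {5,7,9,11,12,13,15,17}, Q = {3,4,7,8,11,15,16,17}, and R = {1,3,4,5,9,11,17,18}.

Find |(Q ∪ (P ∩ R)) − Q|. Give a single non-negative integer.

P ∩ R = {5,9,11,17}
Q ∪ (P ∩ R) = {3,4,5,7,8,9,11,15,16,17}
(Q ∪ (P ∩ R)) − Q = {5,9}
|(Q ∪ (P ∩ R)) − Q| = 2

2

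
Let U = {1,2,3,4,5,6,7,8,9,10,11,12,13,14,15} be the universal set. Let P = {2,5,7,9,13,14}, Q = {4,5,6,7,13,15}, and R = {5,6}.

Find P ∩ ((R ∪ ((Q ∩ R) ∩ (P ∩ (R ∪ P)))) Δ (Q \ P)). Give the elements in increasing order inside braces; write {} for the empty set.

{5}

Q ∩ R = {5,6}
R ∪ P = {2,5,6,7,9,13,14}
P ∩ (R ∪ P) = {2,5,7,9,13,14}
(Q ∩ R) ∩ (P ∩ (R ∪ P)) = {5}
R ∪ ((Q ∩ R) ∩ (P ∩ (R ∪ P))) = {5,6}
Q \ P = {4,6,15}
(R ∪ ((Q ∩ R) ∩ (P ∩ (R ∪ P)))) Δ (Q \ P) = {4,5,15}
P ∩ ((R ∪ ((Q ∩ R) ∩ (P ∩ (R ∪ P)))) Δ (Q \ P)) = {5}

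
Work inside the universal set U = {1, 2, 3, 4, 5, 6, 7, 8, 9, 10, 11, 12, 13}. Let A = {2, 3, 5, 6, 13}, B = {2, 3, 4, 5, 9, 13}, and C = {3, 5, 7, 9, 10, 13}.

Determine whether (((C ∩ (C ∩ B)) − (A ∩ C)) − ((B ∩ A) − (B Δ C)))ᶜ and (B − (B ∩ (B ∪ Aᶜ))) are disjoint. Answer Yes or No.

C ∩ B = {3, 5, 9, 13}
C ∩ (C ∩ B) = {3, 5, 9, 13}
A ∩ C = {3, 5, 13}
(C ∩ (C ∩ B)) − (A ∩ C) = {9}
B ∩ A = {2, 3, 5, 13}
B Δ C = {2, 4, 7, 10}
(B ∩ A) − (B Δ C) = {3, 5, 13}
((C ∩ (C ∩ B)) − (A ∩ C)) − ((B ∩ A) − (B Δ C)) = {9}
(((C ∩ (C ∩ B)) − (A ∩ C)) − ((B ∩ A) − (B Δ C)))ᶜ = {1, 2, 3, 4, 5, 6, 7, 8, 10, 11, 12, 13}
Aᶜ = {1, 4, 7, 8, 9, 10, 11, 12}
B ∪ Aᶜ = {1, 2, 3, 4, 5, 7, 8, 9, 10, 11, 12, 13}
B ∩ (B ∪ Aᶜ) = {2, 3, 4, 5, 9, 13}
B − (B ∩ (B ∪ Aᶜ)) = {}
{1, 2, 3, 4, 5, 6, 7, 8, 10, 11, 12, 13} and {} share no elements.

Yes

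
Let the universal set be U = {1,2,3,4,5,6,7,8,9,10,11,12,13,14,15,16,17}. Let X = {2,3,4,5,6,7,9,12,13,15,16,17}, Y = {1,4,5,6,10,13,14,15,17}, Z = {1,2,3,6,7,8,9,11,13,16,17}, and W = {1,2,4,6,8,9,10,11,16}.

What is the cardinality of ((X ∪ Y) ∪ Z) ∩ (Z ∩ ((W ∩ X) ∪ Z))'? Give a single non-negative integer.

X ∪ Y = {1,2,3,4,5,6,7,9,10,12,13,14,15,16,17}
(X ∪ Y) ∪ Z = {1,2,3,4,5,6,7,8,9,10,11,12,13,14,15,16,17}
W ∩ X = {2,4,6,9,16}
(W ∩ X) ∪ Z = {1,2,3,4,6,7,8,9,11,13,16,17}
Z ∩ ((W ∩ X) ∪ Z) = {1,2,3,6,7,8,9,11,13,16,17}
(Z ∩ ((W ∩ X) ∪ Z))' = {4,5,10,12,14,15}
((X ∪ Y) ∪ Z) ∩ (Z ∩ ((W ∩ X) ∪ Z))' = {4,5,10,12,14,15}
|((X ∪ Y) ∪ Z) ∩ (Z ∩ ((W ∩ X) ∪ Z))'| = 6

6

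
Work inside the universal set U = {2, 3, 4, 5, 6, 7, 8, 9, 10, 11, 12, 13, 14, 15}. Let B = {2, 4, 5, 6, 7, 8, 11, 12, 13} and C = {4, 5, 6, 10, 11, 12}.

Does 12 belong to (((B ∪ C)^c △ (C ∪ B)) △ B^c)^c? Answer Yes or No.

12 ∈ B and 12 ∈ C, so 12 ∈ B ∪ C
12 ∉ (B ∪ C)^c since 12 ∈ (B ∪ C)
12 ∈ C and 12 ∈ B, so 12 ∈ C ∪ B
12 ∉ (B ∪ C)^c and 12 ∈ (C ∪ B), so 12 ∈ (B ∪ C)^c △ (C ∪ B)
12 ∈ B, so 12 ∉ B^c
12 ∈ ((B ∪ C)^c △ (C ∪ B)) and 12 ∉ B^c, so 12 ∈ ((B ∪ C)^c △ (C ∪ B)) △ B^c
12 ∉ (((B ∪ C)^c △ (C ∪ B)) △ B^c)^c since 12 ∈ (((B ∪ C)^c △ (C ∪ B)) △ B^c)

No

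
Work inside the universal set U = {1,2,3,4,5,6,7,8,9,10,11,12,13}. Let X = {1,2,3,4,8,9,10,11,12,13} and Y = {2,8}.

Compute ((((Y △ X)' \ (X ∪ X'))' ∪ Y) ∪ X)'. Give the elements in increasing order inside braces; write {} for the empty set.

{}

Y △ X = {1,3,4,9,10,11,12,13}
(Y △ X)' = {2,5,6,7,8}
X' = {5,6,7}
X ∪ X' = {1,2,3,4,5,6,7,8,9,10,11,12,13}
(Y △ X)' \ (X ∪ X') = {}
((Y △ X)' \ (X ∪ X'))' = {1,2,3,4,5,6,7,8,9,10,11,12,13}
((Y △ X)' \ (X ∪ X'))' ∪ Y = {1,2,3,4,5,6,7,8,9,10,11,12,13}
(((Y △ X)' \ (X ∪ X'))' ∪ Y) ∪ X = {1,2,3,4,5,6,7,8,9,10,11,12,13}
((((Y △ X)' \ (X ∪ X'))' ∪ Y) ∪ X)' = {}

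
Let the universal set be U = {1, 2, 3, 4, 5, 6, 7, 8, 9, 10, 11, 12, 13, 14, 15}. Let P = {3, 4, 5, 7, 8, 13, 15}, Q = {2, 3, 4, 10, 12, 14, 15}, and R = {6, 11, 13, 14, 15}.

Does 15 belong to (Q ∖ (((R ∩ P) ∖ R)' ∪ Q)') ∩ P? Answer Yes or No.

Yes

15 ∈ R and 15 ∈ P, so 15 ∈ R ∩ P
15 ∈ (R ∩ P) and 15 ∈ R, so 15 ∉ (R ∩ P) ∖ R
15 ∈ ((R ∩ P) ∖ R)' since 15 ∉ ((R ∩ P) ∖ R)
15 ∈ ((R ∩ P) ∖ R)' and 15 ∈ Q, so 15 ∈ ((R ∩ P) ∖ R)' ∪ Q
15 ∉ (((R ∩ P) ∖ R)' ∪ Q)' since 15 ∈ (((R ∩ P) ∖ R)' ∪ Q)
15 ∈ Q and 15 ∉ (((R ∩ P) ∖ R)' ∪ Q)', so 15 ∈ Q ∖ (((R ∩ P) ∖ R)' ∪ Q)'
15 ∈ (Q ∖ (((R ∩ P) ∖ R)' ∪ Q)') and 15 ∈ P, so 15 ∈ (Q ∖ (((R ∩ P) ∖ R)' ∪ Q)') ∩ P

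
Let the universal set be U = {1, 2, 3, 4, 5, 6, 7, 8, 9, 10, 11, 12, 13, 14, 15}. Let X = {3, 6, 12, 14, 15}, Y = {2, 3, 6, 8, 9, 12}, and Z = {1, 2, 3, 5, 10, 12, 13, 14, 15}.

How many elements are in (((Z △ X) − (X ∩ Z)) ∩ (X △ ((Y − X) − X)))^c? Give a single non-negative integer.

Z △ X = {1, 2, 5, 6, 10, 13}
X ∩ Z = {3, 12, 14, 15}
(Z △ X) − (X ∩ Z) = {1, 2, 5, 6, 10, 13}
Y − X = {2, 8, 9}
(Y − X) − X = {2, 8, 9}
X △ ((Y − X) − X) = {2, 3, 6, 8, 9, 12, 14, 15}
((Z △ X) − (X ∩ Z)) ∩ (X △ ((Y − X) − X)) = {2, 6}
(((Z △ X) − (X ∩ Z)) ∩ (X △ ((Y − X) − X)))^c = {1, 3, 4, 5, 7, 8, 9, 10, 11, 12, 13, 14, 15}
|(((Z △ X) − (X ∩ Z)) ∩ (X △ ((Y − X) − X)))^c| = 13

13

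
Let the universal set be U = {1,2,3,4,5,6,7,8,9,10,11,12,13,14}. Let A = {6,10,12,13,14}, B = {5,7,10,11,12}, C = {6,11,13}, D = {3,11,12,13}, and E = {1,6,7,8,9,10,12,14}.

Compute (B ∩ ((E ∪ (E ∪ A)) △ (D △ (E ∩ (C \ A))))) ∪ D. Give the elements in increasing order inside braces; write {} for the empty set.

E ∪ A = {1,6,7,8,9,10,12,13,14}
E ∪ (E ∪ A) = {1,6,7,8,9,10,12,13,14}
C \ A = {11}
E ∩ (C \ A) = {}
D △ (E ∩ (C \ A)) = {3,11,12,13}
(E ∪ (E ∪ A)) △ (D △ (E ∩ (C \ A))) = {1,3,6,7,8,9,10,11,14}
B ∩ ((E ∪ (E ∪ A)) △ (D △ (E ∩ (C \ A)))) = {7,10,11}
(B ∩ ((E ∪ (E ∪ A)) △ (D △ (E ∩ (C \ A))))) ∪ D = {3,7,10,11,12,13}

{3,7,10,11,12,13}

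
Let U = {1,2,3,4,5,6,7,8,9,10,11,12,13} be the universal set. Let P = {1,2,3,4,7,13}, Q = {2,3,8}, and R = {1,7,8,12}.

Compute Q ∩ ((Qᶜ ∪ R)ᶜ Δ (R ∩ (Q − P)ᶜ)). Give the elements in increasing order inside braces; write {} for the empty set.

{2,3}

Qᶜ = {1,4,5,6,7,9,10,11,12,13}
Qᶜ ∪ R = {1,4,5,6,7,8,9,10,11,12,13}
(Qᶜ ∪ R)ᶜ = {2,3}
Q − P = {8}
(Q − P)ᶜ = {1,2,3,4,5,6,7,9,10,11,12,13}
R ∩ (Q − P)ᶜ = {1,7,12}
(Qᶜ ∪ R)ᶜ Δ (R ∩ (Q − P)ᶜ) = {1,2,3,7,12}
Q ∩ ((Qᶜ ∪ R)ᶜ Δ (R ∩ (Q − P)ᶜ)) = {2,3}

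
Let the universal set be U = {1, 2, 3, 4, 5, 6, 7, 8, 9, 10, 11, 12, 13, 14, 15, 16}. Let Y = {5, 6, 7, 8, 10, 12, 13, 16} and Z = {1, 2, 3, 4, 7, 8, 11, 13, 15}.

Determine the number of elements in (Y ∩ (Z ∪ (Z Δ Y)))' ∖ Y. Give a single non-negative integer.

Z Δ Y = {1, 2, 3, 4, 5, 6, 10, 11, 12, 15, 16}
Z ∪ (Z Δ Y) = {1, 2, 3, 4, 5, 6, 7, 8, 10, 11, 12, 13, 15, 16}
Y ∩ (Z ∪ (Z Δ Y)) = {5, 6, 7, 8, 10, 12, 13, 16}
(Y ∩ (Z ∪ (Z Δ Y)))' = {1, 2, 3, 4, 9, 11, 14, 15}
(Y ∩ (Z ∪ (Z Δ Y)))' ∖ Y = {1, 2, 3, 4, 9, 11, 14, 15}
|(Y ∩ (Z ∪ (Z Δ Y)))' ∖ Y| = 8

8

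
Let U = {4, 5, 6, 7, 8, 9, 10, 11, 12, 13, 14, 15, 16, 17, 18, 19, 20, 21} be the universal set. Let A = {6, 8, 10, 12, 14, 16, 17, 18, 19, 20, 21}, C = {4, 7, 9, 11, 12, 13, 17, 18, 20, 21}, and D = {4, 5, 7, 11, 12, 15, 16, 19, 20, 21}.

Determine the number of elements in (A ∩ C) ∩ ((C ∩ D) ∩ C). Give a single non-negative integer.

A ∩ C = {12, 17, 18, 20, 21}
C ∩ D = {4, 7, 11, 12, 20, 21}
(C ∩ D) ∩ C = {4, 7, 11, 12, 20, 21}
(A ∩ C) ∩ ((C ∩ D) ∩ C) = {12, 20, 21}
|(A ∩ C) ∩ ((C ∩ D) ∩ C)| = 3

3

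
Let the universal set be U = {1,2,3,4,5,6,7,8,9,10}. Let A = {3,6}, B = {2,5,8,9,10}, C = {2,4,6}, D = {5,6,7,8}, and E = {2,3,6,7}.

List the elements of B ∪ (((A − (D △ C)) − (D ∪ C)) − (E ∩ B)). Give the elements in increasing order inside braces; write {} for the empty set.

D △ C = {2,4,5,7,8}
A − (D △ C) = {3,6}
D ∪ C = {2,4,5,6,7,8}
(A − (D △ C)) − (D ∪ C) = {3}
E ∩ B = {2}
((A − (D △ C)) − (D ∪ C)) − (E ∩ B) = {3}
B ∪ (((A − (D △ C)) − (D ∪ C)) − (E ∩ B)) = {2,3,5,8,9,10}

{2,3,5,8,9,10}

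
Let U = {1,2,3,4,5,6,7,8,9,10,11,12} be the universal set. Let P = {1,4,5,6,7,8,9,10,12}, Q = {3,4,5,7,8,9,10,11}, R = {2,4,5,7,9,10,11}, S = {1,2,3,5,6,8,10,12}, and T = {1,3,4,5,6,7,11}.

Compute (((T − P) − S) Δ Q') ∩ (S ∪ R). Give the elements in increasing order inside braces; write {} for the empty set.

T − P = {3,11}
(T − P) − S = {11}
Q' = {1,2,6,12}
((T − P) − S) Δ Q' = {1,2,6,11,12}
S ∪ R = {1,2,3,4,5,6,7,8,9,10,11,12}
(((T − P) − S) Δ Q') ∩ (S ∪ R) = {1,2,6,11,12}

{1,2,6,11,12}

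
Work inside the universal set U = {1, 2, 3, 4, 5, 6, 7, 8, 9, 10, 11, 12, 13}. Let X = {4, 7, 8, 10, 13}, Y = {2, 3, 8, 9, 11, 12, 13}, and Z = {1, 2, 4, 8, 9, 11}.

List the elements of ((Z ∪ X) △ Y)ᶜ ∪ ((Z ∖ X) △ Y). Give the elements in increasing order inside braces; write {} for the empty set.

{1, 2, 3, 5, 6, 8, 9, 11, 12, 13}

Z ∪ X = {1, 2, 4, 7, 8, 9, 10, 11, 13}
(Z ∪ X) △ Y = {1, 3, 4, 7, 10, 12}
((Z ∪ X) △ Y)ᶜ = {2, 5, 6, 8, 9, 11, 13}
Z ∖ X = {1, 2, 9, 11}
(Z ∖ X) △ Y = {1, 3, 8, 12, 13}
((Z ∪ X) △ Y)ᶜ ∪ ((Z ∖ X) △ Y) = {1, 2, 3, 5, 6, 8, 9, 11, 12, 13}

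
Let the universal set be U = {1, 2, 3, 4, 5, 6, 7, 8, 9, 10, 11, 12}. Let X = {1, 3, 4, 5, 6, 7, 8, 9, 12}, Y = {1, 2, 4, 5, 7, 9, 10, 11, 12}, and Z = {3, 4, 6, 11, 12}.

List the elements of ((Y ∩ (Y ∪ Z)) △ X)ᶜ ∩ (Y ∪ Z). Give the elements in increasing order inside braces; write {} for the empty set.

{1, 4, 5, 7, 9, 12}

Y ∪ Z = {1, 2, 3, 4, 5, 6, 7, 9, 10, 11, 12}
Y ∩ (Y ∪ Z) = {1, 2, 4, 5, 7, 9, 10, 11, 12}
(Y ∩ (Y ∪ Z)) △ X = {2, 3, 6, 8, 10, 11}
((Y ∩ (Y ∪ Z)) △ X)ᶜ = {1, 4, 5, 7, 9, 12}
((Y ∩ (Y ∪ Z)) △ X)ᶜ ∩ (Y ∪ Z) = {1, 4, 5, 7, 9, 12}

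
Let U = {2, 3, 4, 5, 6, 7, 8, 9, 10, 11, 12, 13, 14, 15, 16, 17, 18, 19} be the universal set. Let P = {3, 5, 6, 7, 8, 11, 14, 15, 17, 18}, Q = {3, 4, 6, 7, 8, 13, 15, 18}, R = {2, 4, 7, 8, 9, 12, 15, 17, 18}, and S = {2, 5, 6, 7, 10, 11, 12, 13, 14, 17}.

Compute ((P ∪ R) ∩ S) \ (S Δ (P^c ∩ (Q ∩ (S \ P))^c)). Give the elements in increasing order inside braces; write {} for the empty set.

P ∪ R = {2, 3, 4, 5, 6, 7, 8, 9, 11, 12, 14, 15, 17, 18}
(P ∪ R) ∩ S = {2, 5, 6, 7, 11, 12, 14, 17}
P^c = {2, 4, 9, 10, 12, 13, 16, 19}
S \ P = {2, 10, 12, 13}
Q ∩ (S \ P) = {13}
(Q ∩ (S \ P))^c = {2, 3, 4, 5, 6, 7, 8, 9, 10, 11, 12, 14, 15, 16, 17, 18, 19}
P^c ∩ (Q ∩ (S \ P))^c = {2, 4, 9, 10, 12, 16, 19}
S Δ (P^c ∩ (Q ∩ (S \ P))^c) = {4, 5, 6, 7, 9, 11, 13, 14, 16, 17, 19}
((P ∪ R) ∩ S) \ (S Δ (P^c ∩ (Q ∩ (S \ P))^c)) = {2, 12}

{2, 12}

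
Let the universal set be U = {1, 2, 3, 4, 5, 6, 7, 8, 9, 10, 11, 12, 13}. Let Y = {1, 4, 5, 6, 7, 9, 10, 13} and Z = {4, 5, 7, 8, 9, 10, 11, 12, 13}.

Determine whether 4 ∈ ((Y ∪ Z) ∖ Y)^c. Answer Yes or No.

Yes

4 ∈ Y and 4 ∈ Z, so 4 ∈ Y ∪ Z
4 ∈ (Y ∪ Z) and 4 ∈ Y, so 4 ∉ (Y ∪ Z) ∖ Y
4 ∈ ((Y ∪ Z) ∖ Y)^c since 4 ∉ ((Y ∪ Z) ∖ Y)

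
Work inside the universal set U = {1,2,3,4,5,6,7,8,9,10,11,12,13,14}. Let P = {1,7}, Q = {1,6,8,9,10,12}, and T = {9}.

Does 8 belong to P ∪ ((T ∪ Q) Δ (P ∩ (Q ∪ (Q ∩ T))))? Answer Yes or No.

8 ∉ T and 8 ∈ Q, so 8 ∈ T ∪ Q
8 ∈ Q and 8 ∉ T, so 8 ∉ Q ∩ T
8 ∈ Q and 8 ∉ (Q ∩ T), so 8 ∈ Q ∪ (Q ∩ T)
8 ∉ P and 8 ∈ (Q ∪ (Q ∩ T)), so 8 ∉ P ∩ (Q ∪ (Q ∩ T))
8 ∈ (T ∪ Q) and 8 ∉ (P ∩ (Q ∪ (Q ∩ T))), so 8 ∈ (T ∪ Q) Δ (P ∩ (Q ∪ (Q ∩ T)))
8 ∉ P and 8 ∈ ((T ∪ Q) Δ (P ∩ (Q ∪ (Q ∩ T)))), so 8 ∈ P ∪ ((T ∪ Q) Δ (P ∩ (Q ∪ (Q ∩ T))))

Yes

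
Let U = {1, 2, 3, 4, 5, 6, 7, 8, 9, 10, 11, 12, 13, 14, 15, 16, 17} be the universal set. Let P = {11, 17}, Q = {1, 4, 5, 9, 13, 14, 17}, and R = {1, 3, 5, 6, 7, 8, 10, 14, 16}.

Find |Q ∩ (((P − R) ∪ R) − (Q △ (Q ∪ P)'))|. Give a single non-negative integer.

0

P − R = {11, 17}
(P − R) ∪ R = {1, 3, 5, 6, 7, 8, 10, 11, 14, 16, 17}
Q ∪ P = {1, 4, 5, 9, 11, 13, 14, 17}
(Q ∪ P)' = {2, 3, 6, 7, 8, 10, 12, 15, 16}
Q △ (Q ∪ P)' = {1, 2, 3, 4, 5, 6, 7, 8, 9, 10, 12, 13, 14, 15, 16, 17}
((P − R) ∪ R) − (Q △ (Q ∪ P)') = {11}
Q ∩ (((P − R) ∪ R) − (Q △ (Q ∪ P)')) = {}
|Q ∩ (((P − R) ∪ R) − (Q △ (Q ∪ P)'))| = 0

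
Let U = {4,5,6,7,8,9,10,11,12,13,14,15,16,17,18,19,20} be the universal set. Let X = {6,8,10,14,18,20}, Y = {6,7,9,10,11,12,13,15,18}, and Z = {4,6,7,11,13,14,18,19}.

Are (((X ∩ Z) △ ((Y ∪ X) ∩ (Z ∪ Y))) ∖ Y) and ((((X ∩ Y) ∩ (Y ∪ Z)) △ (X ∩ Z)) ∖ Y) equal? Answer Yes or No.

X ∩ Z = {6,14,18}
Y ∪ X = {6,7,8,9,10,11,12,13,14,15,18,20}
Z ∪ Y = {4,6,7,9,10,11,12,13,14,15,18,19}
(Y ∪ X) ∩ (Z ∪ Y) = {6,7,9,10,11,12,13,14,15,18}
(X ∩ Z) △ ((Y ∪ X) ∩ (Z ∪ Y)) = {7,9,10,11,12,13,15}
((X ∩ Z) △ ((Y ∪ X) ∩ (Z ∪ Y))) ∖ Y = {}
X ∩ Y = {6,10,18}
Y ∪ Z = {4,6,7,9,10,11,12,13,14,15,18,19}
(X ∩ Y) ∩ (Y ∪ Z) = {6,10,18}
((X ∩ Y) ∩ (Y ∪ Z)) △ (X ∩ Z) = {10,14}
(((X ∩ Y) ∩ (Y ∪ Z)) △ (X ∩ Z)) ∖ Y = {14}
14 ∈ (((X ∩ Y) ∩ (Y ∪ Z)) △ (X ∩ Z)) ∖ Y but 14 ∉ ((X ∩ Z) △ ((Y ∪ X) ∩ (Z ∪ Y))) ∖ Y, so they differ.

No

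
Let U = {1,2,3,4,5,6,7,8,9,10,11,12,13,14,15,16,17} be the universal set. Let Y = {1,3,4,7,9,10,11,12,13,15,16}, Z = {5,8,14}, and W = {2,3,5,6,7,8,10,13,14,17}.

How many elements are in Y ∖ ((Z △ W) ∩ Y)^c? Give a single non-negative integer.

Z △ W = {2,3,6,7,10,13,17}
(Z △ W) ∩ Y = {3,7,10,13}
((Z △ W) ∩ Y)^c = {1,2,4,5,6,8,9,11,12,14,15,16,17}
Y ∖ ((Z △ W) ∩ Y)^c = {3,7,10,13}
|Y ∖ ((Z △ W) ∩ Y)^c| = 4

4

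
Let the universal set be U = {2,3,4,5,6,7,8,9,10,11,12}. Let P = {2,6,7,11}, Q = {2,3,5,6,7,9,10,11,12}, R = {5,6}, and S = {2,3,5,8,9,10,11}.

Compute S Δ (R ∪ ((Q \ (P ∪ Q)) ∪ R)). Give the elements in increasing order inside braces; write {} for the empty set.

{2,3,6,8,9,10,11}

P ∪ Q = {2,3,5,6,7,9,10,11,12}
Q \ (P ∪ Q) = {}
(Q \ (P ∪ Q)) ∪ R = {5,6}
R ∪ ((Q \ (P ∪ Q)) ∪ R) = {5,6}
S Δ (R ∪ ((Q \ (P ∪ Q)) ∪ R)) = {2,3,6,8,9,10,11}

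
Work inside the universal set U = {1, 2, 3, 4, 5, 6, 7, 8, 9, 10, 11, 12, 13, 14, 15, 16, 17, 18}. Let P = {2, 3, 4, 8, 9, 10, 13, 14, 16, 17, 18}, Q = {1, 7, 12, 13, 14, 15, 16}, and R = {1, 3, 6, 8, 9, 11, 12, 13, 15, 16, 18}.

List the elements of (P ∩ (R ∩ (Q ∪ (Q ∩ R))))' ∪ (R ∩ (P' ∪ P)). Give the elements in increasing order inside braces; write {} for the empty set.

{1, 2, 3, 4, 5, 6, 7, 8, 9, 10, 11, 12, 13, 14, 15, 16, 17, 18}

Q ∩ R = {1, 12, 13, 15, 16}
Q ∪ (Q ∩ R) = {1, 7, 12, 13, 14, 15, 16}
R ∩ (Q ∪ (Q ∩ R)) = {1, 12, 13, 15, 16}
P ∩ (R ∩ (Q ∪ (Q ∩ R))) = {13, 16}
(P ∩ (R ∩ (Q ∪ (Q ∩ R))))' = {1, 2, 3, 4, 5, 6, 7, 8, 9, 10, 11, 12, 14, 15, 17, 18}
P' = {1, 5, 6, 7, 11, 12, 15}
P' ∪ P = {1, 2, 3, 4, 5, 6, 7, 8, 9, 10, 11, 12, 13, 14, 15, 16, 17, 18}
R ∩ (P' ∪ P) = {1, 3, 6, 8, 9, 11, 12, 13, 15, 16, 18}
(P ∩ (R ∩ (Q ∪ (Q ∩ R))))' ∪ (R ∩ (P' ∪ P)) = {1, 2, 3, 4, 5, 6, 7, 8, 9, 10, 11, 12, 13, 14, 15, 16, 17, 18}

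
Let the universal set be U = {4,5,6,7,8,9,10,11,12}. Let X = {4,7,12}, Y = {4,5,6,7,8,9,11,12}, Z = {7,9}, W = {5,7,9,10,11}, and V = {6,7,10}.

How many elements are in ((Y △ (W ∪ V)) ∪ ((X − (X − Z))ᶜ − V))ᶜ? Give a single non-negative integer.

W ∪ V = {5,6,7,9,10,11}
Y △ (W ∪ V) = {4,8,10,12}
X − Z = {4,12}
X − (X − Z) = {7}
(X − (X − Z))ᶜ = {4,5,6,8,9,10,11,12}
(X − (X − Z))ᶜ − V = {4,5,8,9,11,12}
(Y △ (W ∪ V)) ∪ ((X − (X − Z))ᶜ − V) = {4,5,8,9,10,11,12}
((Y △ (W ∪ V)) ∪ ((X − (X − Z))ᶜ − V))ᶜ = {6,7}
|((Y △ (W ∪ V)) ∪ ((X − (X − Z))ᶜ − V))ᶜ| = 2

2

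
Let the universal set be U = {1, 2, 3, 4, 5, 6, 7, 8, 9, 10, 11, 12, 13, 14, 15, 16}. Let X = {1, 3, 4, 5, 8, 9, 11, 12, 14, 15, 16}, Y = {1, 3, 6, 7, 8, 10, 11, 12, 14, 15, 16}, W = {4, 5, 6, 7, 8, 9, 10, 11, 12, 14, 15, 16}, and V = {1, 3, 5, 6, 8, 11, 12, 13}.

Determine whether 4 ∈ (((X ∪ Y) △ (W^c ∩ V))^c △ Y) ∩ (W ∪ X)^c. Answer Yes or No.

4 ∈ X and 4 ∉ Y, so 4 ∈ X ∪ Y
4 ∈ W, so 4 ∉ W^c
4 ∉ W^c and 4 ∉ V, so 4 ∉ W^c ∩ V
4 ∈ (X ∪ Y) and 4 ∉ (W^c ∩ V), so 4 ∈ (X ∪ Y) △ (W^c ∩ V)
4 ∉ ((X ∪ Y) △ (W^c ∩ V))^c since 4 ∈ ((X ∪ Y) △ (W^c ∩ V))
4 ∉ ((X ∪ Y) △ (W^c ∩ V))^c and 4 ∉ Y, so 4 ∉ ((X ∪ Y) △ (W^c ∩ V))^c △ Y
4 ∈ W and 4 ∈ X, so 4 ∈ W ∪ X
4 ∉ (W ∪ X)^c since 4 ∈ (W ∪ X)
4 ∉ (((X ∪ Y) △ (W^c ∩ V))^c △ Y) and 4 ∉ (W ∪ X)^c, so 4 ∉ (((X ∪ Y) △ (W^c ∩ V))^c △ Y) ∩ (W ∪ X)^c

No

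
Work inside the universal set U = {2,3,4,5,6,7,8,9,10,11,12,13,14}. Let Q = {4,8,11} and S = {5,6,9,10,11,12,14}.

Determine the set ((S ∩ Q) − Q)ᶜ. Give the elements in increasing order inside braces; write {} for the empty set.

{2,3,4,5,6,7,8,9,10,11,12,13,14}

S ∩ Q = {11}
(S ∩ Q) − Q = {}
((S ∩ Q) − Q)ᶜ = {2,3,4,5,6,7,8,9,10,11,12,13,14}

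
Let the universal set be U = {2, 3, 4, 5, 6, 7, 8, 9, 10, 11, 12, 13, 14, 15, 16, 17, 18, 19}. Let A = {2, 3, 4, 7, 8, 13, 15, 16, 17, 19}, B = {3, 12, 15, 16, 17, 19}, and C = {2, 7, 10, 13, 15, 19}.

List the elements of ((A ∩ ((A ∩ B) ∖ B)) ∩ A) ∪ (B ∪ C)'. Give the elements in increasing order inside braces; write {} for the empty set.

A ∩ B = {3, 15, 16, 17, 19}
(A ∩ B) ∖ B = {}
A ∩ ((A ∩ B) ∖ B) = {}
(A ∩ ((A ∩ B) ∖ B)) ∩ A = {}
B ∪ C = {2, 3, 7, 10, 12, 13, 15, 16, 17, 19}
(B ∪ C)' = {4, 5, 6, 8, 9, 11, 14, 18}
((A ∩ ((A ∩ B) ∖ B)) ∩ A) ∪ (B ∪ C)' = {4, 5, 6, 8, 9, 11, 14, 18}

{4, 5, 6, 8, 9, 11, 14, 18}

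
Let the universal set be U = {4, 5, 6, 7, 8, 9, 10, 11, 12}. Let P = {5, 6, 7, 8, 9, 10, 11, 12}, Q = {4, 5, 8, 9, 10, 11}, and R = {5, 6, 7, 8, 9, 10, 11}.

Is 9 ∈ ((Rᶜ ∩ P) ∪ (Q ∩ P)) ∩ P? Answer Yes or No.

9 ∈ R, so 9 ∉ Rᶜ
9 ∉ Rᶜ and 9 ∈ P, so 9 ∉ Rᶜ ∩ P
9 ∈ Q and 9 ∈ P, so 9 ∈ Q ∩ P
9 ∉ (Rᶜ ∩ P) and 9 ∈ (Q ∩ P), so 9 ∈ (Rᶜ ∩ P) ∪ (Q ∩ P)
9 ∈ ((Rᶜ ∩ P) ∪ (Q ∩ P)) and 9 ∈ P, so 9 ∈ ((Rᶜ ∩ P) ∪ (Q ∩ P)) ∩ P

Yes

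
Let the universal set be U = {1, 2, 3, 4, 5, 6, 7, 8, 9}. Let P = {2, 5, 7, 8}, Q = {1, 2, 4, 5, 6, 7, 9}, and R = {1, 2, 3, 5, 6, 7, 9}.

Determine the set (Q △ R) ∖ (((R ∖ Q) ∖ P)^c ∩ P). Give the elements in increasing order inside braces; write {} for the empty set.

Q △ R = {3, 4}
R ∖ Q = {3}
(R ∖ Q) ∖ P = {3}
((R ∖ Q) ∖ P)^c = {1, 2, 4, 5, 6, 7, 8, 9}
((R ∖ Q) ∖ P)^c ∩ P = {2, 5, 7, 8}
(Q △ R) ∖ (((R ∖ Q) ∖ P)^c ∩ P) = {3, 4}

{3, 4}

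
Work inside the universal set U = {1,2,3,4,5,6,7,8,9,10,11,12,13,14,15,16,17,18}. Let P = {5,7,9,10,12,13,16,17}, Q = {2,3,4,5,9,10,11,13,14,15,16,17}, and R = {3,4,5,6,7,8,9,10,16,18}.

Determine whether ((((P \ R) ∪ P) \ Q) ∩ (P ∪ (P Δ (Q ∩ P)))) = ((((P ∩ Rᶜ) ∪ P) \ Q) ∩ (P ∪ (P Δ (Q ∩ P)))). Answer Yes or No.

Yes

P \ R = {12,13,17}
(P \ R) ∪ P = {5,7,9,10,12,13,16,17}
((P \ R) ∪ P) \ Q = {7,12}
Q ∩ P = {5,9,10,13,16,17}
P Δ (Q ∩ P) = {7,12}
P ∪ (P Δ (Q ∩ P)) = {5,7,9,10,12,13,16,17}
(((P \ R) ∪ P) \ Q) ∩ (P ∪ (P Δ (Q ∩ P))) = {7,12}
Rᶜ = {1,2,11,12,13,14,15,17}
P ∩ Rᶜ = {12,13,17}
(P ∩ Rᶜ) ∪ P = {5,7,9,10,12,13,16,17}
((P ∩ Rᶜ) ∪ P) \ Q = {7,12}
(((P ∩ Rᶜ) ∪ P) \ Q) ∩ (P ∪ (P Δ (Q ∩ P))) = {7,12}
Both equal {7,12}, so (((P \ R) ∪ P) \ Q) ∩ (P ∪ (P Δ (Q ∩ P))) = (((P ∩ Rᶜ) ∪ P) \ Q) ∩ (P ∪ (P Δ (Q ∩ P))).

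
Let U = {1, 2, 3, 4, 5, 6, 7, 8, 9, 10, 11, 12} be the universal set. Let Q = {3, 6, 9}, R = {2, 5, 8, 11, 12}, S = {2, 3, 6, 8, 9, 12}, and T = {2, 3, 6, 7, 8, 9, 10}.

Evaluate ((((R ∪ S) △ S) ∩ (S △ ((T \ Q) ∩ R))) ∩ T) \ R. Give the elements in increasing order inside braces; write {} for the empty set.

{}

R ∪ S = {2, 3, 5, 6, 8, 9, 11, 12}
(R ∪ S) △ S = {5, 11}
T \ Q = {2, 7, 8, 10}
(T \ Q) ∩ R = {2, 8}
S △ ((T \ Q) ∩ R) = {3, 6, 9, 12}
((R ∪ S) △ S) ∩ (S △ ((T \ Q) ∩ R)) = {}
(((R ∪ S) △ S) ∩ (S △ ((T \ Q) ∩ R))) ∩ T = {}
((((R ∪ S) △ S) ∩ (S △ ((T \ Q) ∩ R))) ∩ T) \ R = {}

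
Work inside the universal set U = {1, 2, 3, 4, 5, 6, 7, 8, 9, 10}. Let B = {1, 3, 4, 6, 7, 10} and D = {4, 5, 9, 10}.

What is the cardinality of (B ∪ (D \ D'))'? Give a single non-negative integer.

D' = {1, 2, 3, 6, 7, 8}
D \ D' = {4, 5, 9, 10}
B ∪ (D \ D') = {1, 3, 4, 5, 6, 7, 9, 10}
(B ∪ (D \ D'))' = {2, 8}
|(B ∪ (D \ D'))'| = 2

2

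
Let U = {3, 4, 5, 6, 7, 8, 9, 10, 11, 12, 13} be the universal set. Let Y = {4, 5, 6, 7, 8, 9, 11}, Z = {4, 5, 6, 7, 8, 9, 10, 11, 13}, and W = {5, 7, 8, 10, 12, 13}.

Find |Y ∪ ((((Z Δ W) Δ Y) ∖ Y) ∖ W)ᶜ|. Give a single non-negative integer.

Z Δ W = {4, 6, 9, 11, 12}
(Z Δ W) Δ Y = {5, 7, 8, 12}
((Z Δ W) Δ Y) ∖ Y = {12}
(((Z Δ W) Δ Y) ∖ Y) ∖ W = {}
((((Z Δ W) Δ Y) ∖ Y) ∖ W)ᶜ = {3, 4, 5, 6, 7, 8, 9, 10, 11, 12, 13}
Y ∪ ((((Z Δ W) Δ Y) ∖ Y) ∖ W)ᶜ = {3, 4, 5, 6, 7, 8, 9, 10, 11, 12, 13}
|Y ∪ ((((Z Δ W) Δ Y) ∖ Y) ∖ W)ᶜ| = 11

11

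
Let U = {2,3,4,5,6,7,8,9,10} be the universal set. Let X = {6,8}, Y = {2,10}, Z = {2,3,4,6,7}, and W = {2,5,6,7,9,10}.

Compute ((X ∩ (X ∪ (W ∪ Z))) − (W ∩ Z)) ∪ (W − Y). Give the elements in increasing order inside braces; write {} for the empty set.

W ∪ Z = {2,3,4,5,6,7,9,10}
X ∪ (W ∪ Z) = {2,3,4,5,6,7,8,9,10}
X ∩ (X ∪ (W ∪ Z)) = {6,8}
W ∩ Z = {2,6,7}
(X ∩ (X ∪ (W ∪ Z))) − (W ∩ Z) = {8}
W − Y = {5,6,7,9}
((X ∩ (X ∪ (W ∪ Z))) − (W ∩ Z)) ∪ (W − Y) = {5,6,7,8,9}

{5,6,7,8,9}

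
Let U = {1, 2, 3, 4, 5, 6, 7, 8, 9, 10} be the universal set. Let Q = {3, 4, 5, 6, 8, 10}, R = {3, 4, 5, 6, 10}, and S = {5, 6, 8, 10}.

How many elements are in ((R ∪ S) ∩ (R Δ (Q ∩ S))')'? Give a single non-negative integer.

R ∪ S = {3, 4, 5, 6, 8, 10}
Q ∩ S = {5, 6, 8, 10}
R Δ (Q ∩ S) = {3, 4, 8}
(R Δ (Q ∩ S))' = {1, 2, 5, 6, 7, 9, 10}
(R ∪ S) ∩ (R Δ (Q ∩ S))' = {5, 6, 10}
((R ∪ S) ∩ (R Δ (Q ∩ S))')' = {1, 2, 3, 4, 7, 8, 9}
|((R ∪ S) ∩ (R Δ (Q ∩ S))')'| = 7

7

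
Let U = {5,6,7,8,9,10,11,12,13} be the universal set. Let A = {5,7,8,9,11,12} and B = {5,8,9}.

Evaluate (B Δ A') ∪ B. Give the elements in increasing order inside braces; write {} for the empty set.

{5,6,8,9,10,13}

A' = {6,10,13}
B Δ A' = {5,6,8,9,10,13}
(B Δ A') ∪ B = {5,6,8,9,10,13}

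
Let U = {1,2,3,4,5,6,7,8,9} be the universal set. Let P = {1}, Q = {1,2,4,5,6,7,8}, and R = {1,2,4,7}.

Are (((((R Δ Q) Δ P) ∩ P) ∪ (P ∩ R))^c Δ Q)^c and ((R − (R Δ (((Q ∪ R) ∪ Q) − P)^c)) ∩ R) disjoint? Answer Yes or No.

Yes

R Δ Q = {5,6,8}
(R Δ Q) Δ P = {1,5,6,8}
((R Δ Q) Δ P) ∩ P = {1}
P ∩ R = {1}
(((R Δ Q) Δ P) ∩ P) ∪ (P ∩ R) = {1}
((((R Δ Q) Δ P) ∩ P) ∪ (P ∩ R))^c = {2,3,4,5,6,7,8,9}
((((R Δ Q) Δ P) ∩ P) ∪ (P ∩ R))^c Δ Q = {1,3,9}
(((((R Δ Q) Δ P) ∩ P) ∪ (P ∩ R))^c Δ Q)^c = {2,4,5,6,7,8}
Q ∪ R = {1,2,4,5,6,7,8}
(Q ∪ R) ∪ Q = {1,2,4,5,6,7,8}
((Q ∪ R) ∪ Q) − P = {2,4,5,6,7,8}
(((Q ∪ R) ∪ Q) − P)^c = {1,3,9}
R Δ (((Q ∪ R) ∪ Q) − P)^c = {2,3,4,7,9}
R − (R Δ (((Q ∪ R) ∪ Q) − P)^c) = {1}
(R − (R Δ (((Q ∪ R) ∪ Q) − P)^c)) ∩ R = {1}
{2,4,5,6,7,8} and {1} share no elements.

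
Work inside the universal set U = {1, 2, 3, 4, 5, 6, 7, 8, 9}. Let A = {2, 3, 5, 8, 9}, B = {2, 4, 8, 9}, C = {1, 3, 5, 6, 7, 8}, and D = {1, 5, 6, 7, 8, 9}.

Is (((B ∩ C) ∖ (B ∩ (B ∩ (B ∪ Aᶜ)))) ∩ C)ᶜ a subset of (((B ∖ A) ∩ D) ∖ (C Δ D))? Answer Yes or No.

B ∩ C = {8}
Aᶜ = {1, 4, 6, 7}
B ∪ Aᶜ = {1, 2, 4, 6, 7, 8, 9}
B ∩ (B ∪ Aᶜ) = {2, 4, 8, 9}
B ∩ (B ∩ (B ∪ Aᶜ)) = {2, 4, 8, 9}
(B ∩ C) ∖ (B ∩ (B ∩ (B ∪ Aᶜ))) = {}
((B ∩ C) ∖ (B ∩ (B ∩ (B ∪ Aᶜ)))) ∩ C = {}
(((B ∩ C) ∖ (B ∩ (B ∩ (B ∪ Aᶜ)))) ∩ C)ᶜ = {1, 2, 3, 4, 5, 6, 7, 8, 9}
B ∖ A = {4}
(B ∖ A) ∩ D = {}
C Δ D = {3, 9}
((B ∖ A) ∩ D) ∖ (C Δ D) = {}
1 ∈ (((B ∩ C) ∖ (B ∩ (B ∩ (B ∪ Aᶜ)))) ∩ C)ᶜ but 1 ∉ ((B ∖ A) ∩ D) ∖ (C Δ D), so the inclusion fails.

No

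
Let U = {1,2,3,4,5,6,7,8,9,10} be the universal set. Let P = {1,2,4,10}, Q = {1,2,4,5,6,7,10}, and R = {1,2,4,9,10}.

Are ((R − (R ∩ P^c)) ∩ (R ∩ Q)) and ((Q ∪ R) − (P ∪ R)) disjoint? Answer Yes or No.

Yes

P^c = {3,5,6,7,8,9}
R ∩ P^c = {9}
R − (R ∩ P^c) = {1,2,4,10}
R ∩ Q = {1,2,4,10}
(R − (R ∩ P^c)) ∩ (R ∩ Q) = {1,2,4,10}
Q ∪ R = {1,2,4,5,6,7,9,10}
P ∪ R = {1,2,4,9,10}
(Q ∪ R) − (P ∪ R) = {5,6,7}
{1,2,4,10} and {5,6,7} share no elements.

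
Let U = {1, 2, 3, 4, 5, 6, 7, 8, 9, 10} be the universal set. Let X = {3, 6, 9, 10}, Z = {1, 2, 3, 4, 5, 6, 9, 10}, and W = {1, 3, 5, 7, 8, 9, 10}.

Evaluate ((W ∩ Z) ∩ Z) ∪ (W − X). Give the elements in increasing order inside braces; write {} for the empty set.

{1, 3, 5, 7, 8, 9, 10}

W ∩ Z = {1, 3, 5, 9, 10}
(W ∩ Z) ∩ Z = {1, 3, 5, 9, 10}
W − X = {1, 5, 7, 8}
((W ∩ Z) ∩ Z) ∪ (W − X) = {1, 3, 5, 7, 8, 9, 10}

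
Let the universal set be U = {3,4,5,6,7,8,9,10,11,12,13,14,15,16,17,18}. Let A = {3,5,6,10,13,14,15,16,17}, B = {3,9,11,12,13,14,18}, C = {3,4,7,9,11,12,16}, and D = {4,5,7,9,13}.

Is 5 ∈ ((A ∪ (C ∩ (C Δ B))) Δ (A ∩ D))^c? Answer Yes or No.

5 ∉ C and 5 ∉ B, so 5 ∉ C Δ B
5 ∉ C and 5 ∉ (C Δ B), so 5 ∉ C ∩ (C Δ B)
5 ∈ A and 5 ∉ (C ∩ (C Δ B)), so 5 ∈ A ∪ (C ∩ (C Δ B))
5 ∈ A and 5 ∈ D, so 5 ∈ A ∩ D
5 ∈ (A ∪ (C ∩ (C Δ B))) and 5 ∈ (A ∩ D), so 5 ∉ (A ∪ (C ∩ (C Δ B))) Δ (A ∩ D)
5 ∈ ((A ∪ (C ∩ (C Δ B))) Δ (A ∩ D))^c since 5 ∉ ((A ∪ (C ∩ (C Δ B))) Δ (A ∩ D))

Yes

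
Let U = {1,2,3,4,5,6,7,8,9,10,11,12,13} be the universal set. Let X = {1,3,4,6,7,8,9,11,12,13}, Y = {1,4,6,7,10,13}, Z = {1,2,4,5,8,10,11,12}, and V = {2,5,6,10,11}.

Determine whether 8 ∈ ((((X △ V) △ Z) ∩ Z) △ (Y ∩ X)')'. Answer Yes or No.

No

8 ∈ X and 8 ∉ V, so 8 ∈ X △ V
8 ∈ (X △ V) and 8 ∈ Z, so 8 ∉ (X △ V) △ Z
8 ∉ ((X △ V) △ Z) and 8 ∈ Z, so 8 ∉ ((X △ V) △ Z) ∩ Z
8 ∉ Y and 8 ∈ X, so 8 ∉ Y ∩ X
8 ∈ (Y ∩ X)' since 8 ∉ (Y ∩ X)
8 ∉ (((X △ V) △ Z) ∩ Z) and 8 ∈ (Y ∩ X)', so 8 ∈ (((X △ V) △ Z) ∩ Z) △ (Y ∩ X)'
8 ∉ ((((X △ V) △ Z) ∩ Z) △ (Y ∩ X)')' since 8 ∈ ((((X △ V) △ Z) ∩ Z) △ (Y ∩ X)')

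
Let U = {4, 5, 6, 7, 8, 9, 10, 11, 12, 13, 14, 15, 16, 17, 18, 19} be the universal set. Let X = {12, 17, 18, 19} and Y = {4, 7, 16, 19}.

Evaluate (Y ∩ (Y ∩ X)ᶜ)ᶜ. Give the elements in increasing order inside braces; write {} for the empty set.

{5, 6, 8, 9, 10, 11, 12, 13, 14, 15, 17, 18, 19}

Y ∩ X = {19}
(Y ∩ X)ᶜ = {4, 5, 6, 7, 8, 9, 10, 11, 12, 13, 14, 15, 16, 17, 18}
Y ∩ (Y ∩ X)ᶜ = {4, 7, 16}
(Y ∩ (Y ∩ X)ᶜ)ᶜ = {5, 6, 8, 9, 10, 11, 12, 13, 14, 15, 17, 18, 19}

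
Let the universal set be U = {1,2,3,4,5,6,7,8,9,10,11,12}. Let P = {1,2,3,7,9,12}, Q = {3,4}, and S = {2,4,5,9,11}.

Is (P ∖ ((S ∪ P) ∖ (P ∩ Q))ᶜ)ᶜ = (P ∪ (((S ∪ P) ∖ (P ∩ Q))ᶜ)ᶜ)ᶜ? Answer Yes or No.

S ∪ P = {1,2,3,4,5,7,9,11,12}
P ∩ Q = {3}
(S ∪ P) ∖ (P ∩ Q) = {1,2,4,5,7,9,11,12}
((S ∪ P) ∖ (P ∩ Q))ᶜ = {3,6,8,10}
P ∖ ((S ∪ P) ∖ (P ∩ Q))ᶜ = {1,2,7,9,12}
(P ∖ ((S ∪ P) ∖ (P ∩ Q))ᶜ)ᶜ = {3,4,5,6,8,10,11}
(((S ∪ P) ∖ (P ∩ Q))ᶜ)ᶜ = {1,2,4,5,7,9,11,12}
P ∪ (((S ∪ P) ∖ (P ∩ Q))ᶜ)ᶜ = {1,2,3,4,5,7,9,11,12}
(P ∪ (((S ∪ P) ∖ (P ∩ Q))ᶜ)ᶜ)ᶜ = {6,8,10}
3 ∈ (P ∖ ((S ∪ P) ∖ (P ∩ Q))ᶜ)ᶜ but 3 ∉ (P ∪ (((S ∪ P) ∖ (P ∩ Q))ᶜ)ᶜ)ᶜ, so they differ.

No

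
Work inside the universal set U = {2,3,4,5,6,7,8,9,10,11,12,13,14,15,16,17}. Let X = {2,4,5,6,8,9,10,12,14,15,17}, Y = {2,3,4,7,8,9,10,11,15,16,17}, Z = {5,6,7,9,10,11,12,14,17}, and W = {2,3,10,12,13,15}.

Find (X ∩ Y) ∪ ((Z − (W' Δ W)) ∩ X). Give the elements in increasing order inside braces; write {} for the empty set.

X ∩ Y = {2,4,8,9,10,15,17}
W' = {4,5,6,7,8,9,11,14,16,17}
W' Δ W = {2,3,4,5,6,7,8,9,10,11,12,13,14,15,16,17}
Z − (W' Δ W) = {}
(Z − (W' Δ W)) ∩ X = {}
(X ∩ Y) ∪ ((Z − (W' Δ W)) ∩ X) = {2,4,8,9,10,15,17}

{2,4,8,9,10,15,17}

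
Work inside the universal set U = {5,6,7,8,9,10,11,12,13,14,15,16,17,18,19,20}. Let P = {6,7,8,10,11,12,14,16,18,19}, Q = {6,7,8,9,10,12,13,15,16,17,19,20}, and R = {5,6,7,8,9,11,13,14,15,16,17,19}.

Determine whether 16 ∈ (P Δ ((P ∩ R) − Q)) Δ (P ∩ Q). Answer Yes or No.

No

16 ∈ P and 16 ∈ R, so 16 ∈ P ∩ R
16 ∈ (P ∩ R) and 16 ∈ Q, so 16 ∉ (P ∩ R) − Q
16 ∈ P and 16 ∉ ((P ∩ R) − Q), so 16 ∈ P Δ ((P ∩ R) − Q)
16 ∈ P and 16 ∈ Q, so 16 ∈ P ∩ Q
16 ∈ (P Δ ((P ∩ R) − Q)) and 16 ∈ (P ∩ Q), so 16 ∉ (P Δ ((P ∩ R) − Q)) Δ (P ∩ Q)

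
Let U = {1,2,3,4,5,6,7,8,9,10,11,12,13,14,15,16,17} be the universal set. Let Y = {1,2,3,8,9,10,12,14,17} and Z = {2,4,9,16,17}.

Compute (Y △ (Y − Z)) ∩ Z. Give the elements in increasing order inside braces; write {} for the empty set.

Y − Z = {1,3,8,10,12,14}
Y △ (Y − Z) = {2,9,17}
(Y △ (Y − Z)) ∩ Z = {2,9,17}

{2,9,17}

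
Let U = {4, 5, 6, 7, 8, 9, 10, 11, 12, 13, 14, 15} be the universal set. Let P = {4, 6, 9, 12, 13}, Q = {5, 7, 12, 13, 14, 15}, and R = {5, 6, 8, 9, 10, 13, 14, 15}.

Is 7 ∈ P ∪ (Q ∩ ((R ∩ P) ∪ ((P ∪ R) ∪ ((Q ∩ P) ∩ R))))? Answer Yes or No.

7 ∉ R and 7 ∉ P, so 7 ∉ R ∩ P
7 ∉ P and 7 ∉ R, so 7 ∉ P ∪ R
7 ∈ Q and 7 ∉ P, so 7 ∉ Q ∩ P
7 ∉ (Q ∩ P) and 7 ∉ R, so 7 ∉ (Q ∩ P) ∩ R
7 ∉ (P ∪ R) and 7 ∉ ((Q ∩ P) ∩ R), so 7 ∉ (P ∪ R) ∪ ((Q ∩ P) ∩ R)
7 ∉ (R ∩ P) and 7 ∉ ((P ∪ R) ∪ ((Q ∩ P) ∩ R)), so 7 ∉ (R ∩ P) ∪ ((P ∪ R) ∪ ((Q ∩ P) ∩ R))
7 ∈ Q and 7 ∉ ((R ∩ P) ∪ ((P ∪ R) ∪ ((Q ∩ P) ∩ R))), so 7 ∉ Q ∩ ((R ∩ P) ∪ ((P ∪ R) ∪ ((Q ∩ P) ∩ R)))
7 ∉ P and 7 ∉ (Q ∩ ((R ∩ P) ∪ ((P ∪ R) ∪ ((Q ∩ P) ∩ R)))), so 7 ∉ P ∪ (Q ∩ ((R ∩ P) ∪ ((P ∪ R) ∪ ((Q ∩ P) ∩ R))))

No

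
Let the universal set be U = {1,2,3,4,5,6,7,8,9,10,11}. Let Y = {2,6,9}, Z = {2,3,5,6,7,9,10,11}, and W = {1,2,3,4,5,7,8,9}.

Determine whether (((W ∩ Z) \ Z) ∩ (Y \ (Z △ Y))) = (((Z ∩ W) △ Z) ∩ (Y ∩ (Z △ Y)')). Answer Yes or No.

No

W ∩ Z = {2,3,5,7,9}
(W ∩ Z) \ Z = {}
Z △ Y = {3,5,7,10,11}
Y \ (Z △ Y) = {2,6,9}
((W ∩ Z) \ Z) ∩ (Y \ (Z △ Y)) = {}
Z ∩ W = {2,3,5,7,9}
(Z ∩ W) △ Z = {6,10,11}
(Z △ Y)' = {1,2,4,6,8,9}
Y ∩ (Z △ Y)' = {2,6,9}
((Z ∩ W) △ Z) ∩ (Y ∩ (Z △ Y)') = {6}
6 ∈ ((Z ∩ W) △ Z) ∩ (Y ∩ (Z △ Y)') but 6 ∉ ((W ∩ Z) \ Z) ∩ (Y \ (Z △ Y)), so they differ.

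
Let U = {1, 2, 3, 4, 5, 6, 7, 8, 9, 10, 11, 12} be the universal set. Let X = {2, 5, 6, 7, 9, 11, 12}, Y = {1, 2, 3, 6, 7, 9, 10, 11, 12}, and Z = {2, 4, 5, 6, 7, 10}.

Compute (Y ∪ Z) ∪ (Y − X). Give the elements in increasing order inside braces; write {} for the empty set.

{1, 2, 3, 4, 5, 6, 7, 9, 10, 11, 12}

Y ∪ Z = {1, 2, 3, 4, 5, 6, 7, 9, 10, 11, 12}
Y − X = {1, 3, 10}
(Y ∪ Z) ∪ (Y − X) = {1, 2, 3, 4, 5, 6, 7, 9, 10, 11, 12}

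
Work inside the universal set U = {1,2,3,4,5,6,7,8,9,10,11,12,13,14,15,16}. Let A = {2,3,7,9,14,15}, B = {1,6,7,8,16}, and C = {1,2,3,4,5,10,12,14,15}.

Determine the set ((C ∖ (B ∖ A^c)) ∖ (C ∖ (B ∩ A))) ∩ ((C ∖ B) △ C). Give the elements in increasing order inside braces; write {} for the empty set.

A^c = {1,4,5,6,8,10,11,12,13,16}
B ∖ A^c = {7}
C ∖ (B ∖ A^c) = {1,2,3,4,5,10,12,14,15}
B ∩ A = {7}
C ∖ (B ∩ A) = {1,2,3,4,5,10,12,14,15}
(C ∖ (B ∖ A^c)) ∖ (C ∖ (B ∩ A)) = {}
C ∖ B = {2,3,4,5,10,12,14,15}
(C ∖ B) △ C = {1}
((C ∖ (B ∖ A^c)) ∖ (C ∖ (B ∩ A))) ∩ ((C ∖ B) △ C) = {}

{}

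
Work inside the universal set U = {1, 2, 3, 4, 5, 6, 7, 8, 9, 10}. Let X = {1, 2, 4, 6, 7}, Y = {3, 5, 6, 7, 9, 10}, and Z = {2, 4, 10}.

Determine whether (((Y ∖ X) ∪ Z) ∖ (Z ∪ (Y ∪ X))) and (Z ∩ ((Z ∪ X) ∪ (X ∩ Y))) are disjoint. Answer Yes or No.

Yes

Y ∖ X = {3, 5, 9, 10}
(Y ∖ X) ∪ Z = {2, 3, 4, 5, 9, 10}
Y ∪ X = {1, 2, 3, 4, 5, 6, 7, 9, 10}
Z ∪ (Y ∪ X) = {1, 2, 3, 4, 5, 6, 7, 9, 10}
((Y ∖ X) ∪ Z) ∖ (Z ∪ (Y ∪ X)) = {}
Z ∪ X = {1, 2, 4, 6, 7, 10}
X ∩ Y = {6, 7}
(Z ∪ X) ∪ (X ∩ Y) = {1, 2, 4, 6, 7, 10}
Z ∩ ((Z ∪ X) ∪ (X ∩ Y)) = {2, 4, 10}
{} and {2, 4, 10} share no elements.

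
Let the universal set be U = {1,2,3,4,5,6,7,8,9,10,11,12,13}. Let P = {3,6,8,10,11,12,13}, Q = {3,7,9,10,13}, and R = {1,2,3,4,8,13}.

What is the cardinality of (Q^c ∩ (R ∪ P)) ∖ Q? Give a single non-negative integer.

Q^c = {1,2,4,5,6,8,11,12}
R ∪ P = {1,2,3,4,6,8,10,11,12,13}
Q^c ∩ (R ∪ P) = {1,2,4,6,8,11,12}
(Q^c ∩ (R ∪ P)) ∖ Q = {1,2,4,6,8,11,12}
|(Q^c ∩ (R ∪ P)) ∖ Q| = 7

7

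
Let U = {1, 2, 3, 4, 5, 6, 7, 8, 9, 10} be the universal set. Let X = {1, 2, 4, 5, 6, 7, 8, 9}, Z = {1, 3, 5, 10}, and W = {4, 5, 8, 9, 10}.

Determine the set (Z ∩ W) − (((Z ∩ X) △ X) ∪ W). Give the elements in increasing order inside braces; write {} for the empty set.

Z ∩ W = {5, 10}
Z ∩ X = {1, 5}
(Z ∩ X) △ X = {2, 4, 6, 7, 8, 9}
((Z ∩ X) △ X) ∪ W = {2, 4, 5, 6, 7, 8, 9, 10}
(Z ∩ W) − (((Z ∩ X) △ X) ∪ W) = {}

{}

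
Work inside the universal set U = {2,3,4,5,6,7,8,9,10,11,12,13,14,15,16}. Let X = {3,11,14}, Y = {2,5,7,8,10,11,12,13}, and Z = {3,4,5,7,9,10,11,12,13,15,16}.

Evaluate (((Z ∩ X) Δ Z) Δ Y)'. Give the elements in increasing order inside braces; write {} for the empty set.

Z ∩ X = {3,11}
(Z ∩ X) Δ Z = {4,5,7,9,10,12,13,15,16}
((Z ∩ X) Δ Z) Δ Y = {2,4,8,9,11,15,16}
(((Z ∩ X) Δ Z) Δ Y)' = {3,5,6,7,10,12,13,14}

{3,5,6,7,10,12,13,14}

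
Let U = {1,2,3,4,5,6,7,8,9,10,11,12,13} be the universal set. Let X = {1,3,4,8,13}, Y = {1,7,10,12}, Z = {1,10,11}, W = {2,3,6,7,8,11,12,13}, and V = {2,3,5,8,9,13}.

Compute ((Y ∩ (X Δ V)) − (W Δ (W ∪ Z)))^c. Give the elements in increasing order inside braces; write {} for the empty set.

{1,2,3,4,5,6,7,8,9,10,11,12,13}

X Δ V = {1,2,4,5,9}
Y ∩ (X Δ V) = {1}
W ∪ Z = {1,2,3,6,7,8,10,11,12,13}
W Δ (W ∪ Z) = {1,10}
(Y ∩ (X Δ V)) − (W Δ (W ∪ Z)) = {}
((Y ∩ (X Δ V)) − (W Δ (W ∪ Z)))^c = {1,2,3,4,5,6,7,8,9,10,11,12,13}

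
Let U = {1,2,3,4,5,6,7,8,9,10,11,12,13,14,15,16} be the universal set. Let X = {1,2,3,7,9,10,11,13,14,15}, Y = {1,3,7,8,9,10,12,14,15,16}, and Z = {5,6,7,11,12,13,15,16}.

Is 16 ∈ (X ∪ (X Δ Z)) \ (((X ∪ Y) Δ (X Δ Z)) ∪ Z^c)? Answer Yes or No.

Yes

16 ∉ X and 16 ∈ Z, so 16 ∈ X Δ Z
16 ∉ X and 16 ∈ (X Δ Z), so 16 ∈ X ∪ (X Δ Z)
16 ∉ X and 16 ∈ Y, so 16 ∈ X ∪ Y
16 ∉ X and 16 ∈ Z, so 16 ∈ X Δ Z
16 ∈ (X ∪ Y) and 16 ∈ (X Δ Z), so 16 ∉ (X ∪ Y) Δ (X Δ Z)
16 ∈ Z, so 16 ∉ Z^c
16 ∉ ((X ∪ Y) Δ (X Δ Z)) and 16 ∉ Z^c, so 16 ∉ ((X ∪ Y) Δ (X Δ Z)) ∪ Z^c
16 ∈ (X ∪ (X Δ Z)) and 16 ∉ (((X ∪ Y) Δ (X Δ Z)) ∪ Z^c), so 16 ∈ (X ∪ (X Δ Z)) \ (((X ∪ Y) Δ (X Δ Z)) ∪ Z^c)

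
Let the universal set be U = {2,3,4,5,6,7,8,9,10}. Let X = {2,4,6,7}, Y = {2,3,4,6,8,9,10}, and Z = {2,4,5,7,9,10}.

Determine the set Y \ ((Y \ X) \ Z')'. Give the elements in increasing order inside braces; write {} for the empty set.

Y \ X = {3,8,9,10}
Z' = {3,6,8}
(Y \ X) \ Z' = {9,10}
((Y \ X) \ Z')' = {2,3,4,5,6,7,8}
Y \ ((Y \ X) \ Z')' = {9,10}

{9,10}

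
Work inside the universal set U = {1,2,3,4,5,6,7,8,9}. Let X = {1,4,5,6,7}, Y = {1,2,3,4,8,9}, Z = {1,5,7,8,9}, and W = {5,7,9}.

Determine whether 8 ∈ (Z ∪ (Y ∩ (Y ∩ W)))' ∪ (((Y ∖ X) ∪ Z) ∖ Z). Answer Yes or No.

No

8 ∈ Y and 8 ∉ W, so 8 ∉ Y ∩ W
8 ∈ Y and 8 ∉ (Y ∩ W), so 8 ∉ Y ∩ (Y ∩ W)
8 ∈ Z and 8 ∉ (Y ∩ (Y ∩ W)), so 8 ∈ Z ∪ (Y ∩ (Y ∩ W))
8 ∉ (Z ∪ (Y ∩ (Y ∩ W)))' since 8 ∈ (Z ∪ (Y ∩ (Y ∩ W)))
8 ∈ Y and 8 ∉ X, so 8 ∈ Y ∖ X
8 ∈ (Y ∖ X) and 8 ∈ Z, so 8 ∈ (Y ∖ X) ∪ Z
8 ∈ ((Y ∖ X) ∪ Z) and 8 ∈ Z, so 8 ∉ ((Y ∖ X) ∪ Z) ∖ Z
8 ∉ (Z ∪ (Y ∩ (Y ∩ W)))' and 8 ∉ (((Y ∖ X) ∪ Z) ∖ Z), so 8 ∉ (Z ∪ (Y ∩ (Y ∩ W)))' ∪ (((Y ∖ X) ∪ Z) ∖ Z)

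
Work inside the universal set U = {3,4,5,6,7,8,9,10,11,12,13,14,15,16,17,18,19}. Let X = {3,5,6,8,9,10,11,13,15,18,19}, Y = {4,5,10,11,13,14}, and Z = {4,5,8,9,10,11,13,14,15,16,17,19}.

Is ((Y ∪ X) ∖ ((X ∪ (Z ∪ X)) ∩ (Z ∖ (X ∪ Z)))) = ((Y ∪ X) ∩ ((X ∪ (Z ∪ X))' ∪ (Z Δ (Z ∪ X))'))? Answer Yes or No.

Y ∪ X = {3,4,5,6,8,9,10,11,13,14,15,18,19}
Z ∪ X = {3,4,5,6,8,9,10,11,13,14,15,16,17,18,19}
X ∪ (Z ∪ X) = {3,4,5,6,8,9,10,11,13,14,15,16,17,18,19}
X ∪ Z = {3,4,5,6,8,9,10,11,13,14,15,16,17,18,19}
Z ∖ (X ∪ Z) = {}
(X ∪ (Z ∪ X)) ∩ (Z ∖ (X ∪ Z)) = {}
(Y ∪ X) ∖ ((X ∪ (Z ∪ X)) ∩ (Z ∖ (X ∪ Z))) = {3,4,5,6,8,9,10,11,13,14,15,18,19}
(X ∪ (Z ∪ X))' = {7,12}
Z Δ (Z ∪ X) = {3,6,18}
(Z Δ (Z ∪ X))' = {4,5,7,8,9,10,11,12,13,14,15,16,17,19}
(X ∪ (Z ∪ X))' ∪ (Z Δ (Z ∪ X))' = {4,5,7,8,9,10,11,12,13,14,15,16,17,19}
(Y ∪ X) ∩ ((X ∪ (Z ∪ X))' ∪ (Z Δ (Z ∪ X))') = {4,5,8,9,10,11,13,14,15,19}
3 ∈ (Y ∪ X) ∖ ((X ∪ (Z ∪ X)) ∩ (Z ∖ (X ∪ Z))) but 3 ∉ (Y ∪ X) ∩ ((X ∪ (Z ∪ X))' ∪ (Z Δ (Z ∪ X))'), so they differ.

No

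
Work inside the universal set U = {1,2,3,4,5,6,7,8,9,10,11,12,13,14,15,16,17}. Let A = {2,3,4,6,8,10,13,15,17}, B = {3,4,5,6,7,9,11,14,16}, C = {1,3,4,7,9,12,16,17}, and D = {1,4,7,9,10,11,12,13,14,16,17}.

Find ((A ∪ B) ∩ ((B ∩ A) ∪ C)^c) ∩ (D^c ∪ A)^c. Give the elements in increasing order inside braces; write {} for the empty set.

A ∪ B = {2,3,4,5,6,7,8,9,10,11,13,14,15,16,17}
B ∩ A = {3,4,6}
(B ∩ A) ∪ C = {1,3,4,6,7,9,12,16,17}
((B ∩ A) ∪ C)^c = {2,5,8,10,11,13,14,15}
(A ∪ B) ∩ ((B ∩ A) ∪ C)^c = {2,5,8,10,11,13,14,15}
D^c = {2,3,5,6,8,15}
D^c ∪ A = {2,3,4,5,6,8,10,13,15,17}
(D^c ∪ A)^c = {1,7,9,11,12,14,16}
((A ∪ B) ∩ ((B ∩ A) ∪ C)^c) ∩ (D^c ∪ A)^c = {11,14}

{11,14}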